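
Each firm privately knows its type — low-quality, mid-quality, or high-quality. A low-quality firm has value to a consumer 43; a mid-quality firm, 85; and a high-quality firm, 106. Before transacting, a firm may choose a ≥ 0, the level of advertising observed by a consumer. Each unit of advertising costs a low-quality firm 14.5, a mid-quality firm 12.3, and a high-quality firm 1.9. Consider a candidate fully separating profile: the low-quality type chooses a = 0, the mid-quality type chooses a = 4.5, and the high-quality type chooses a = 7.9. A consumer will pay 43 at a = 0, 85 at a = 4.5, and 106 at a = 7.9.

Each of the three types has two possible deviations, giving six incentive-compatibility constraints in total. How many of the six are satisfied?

5

High-quality (own payoff 106 − 1.9×7.9 = 90.99): to a=0 gives 43 → no gain ✓; to a=4.5 gives 85 − 1.9×4.5 = 76.45 → no gain ✓.
Mid-quality (own payoff 85 − 12.3×4.5 = 29.65): to a=0 gives 43 → profitable ✗; to a=7.9 gives 106 − 12.3×7.9 = 8.83 → no gain ✓.
Low-quality (own payoff 43): to a=4.5 gives 85 − 14.5×4.5 = 19.75 → no gain ✓; to a=7.9 gives 106 − 14.5×7.9 = -8.55 → no gain ✓.
5 of the 6 constraints hold; not an equilibrium.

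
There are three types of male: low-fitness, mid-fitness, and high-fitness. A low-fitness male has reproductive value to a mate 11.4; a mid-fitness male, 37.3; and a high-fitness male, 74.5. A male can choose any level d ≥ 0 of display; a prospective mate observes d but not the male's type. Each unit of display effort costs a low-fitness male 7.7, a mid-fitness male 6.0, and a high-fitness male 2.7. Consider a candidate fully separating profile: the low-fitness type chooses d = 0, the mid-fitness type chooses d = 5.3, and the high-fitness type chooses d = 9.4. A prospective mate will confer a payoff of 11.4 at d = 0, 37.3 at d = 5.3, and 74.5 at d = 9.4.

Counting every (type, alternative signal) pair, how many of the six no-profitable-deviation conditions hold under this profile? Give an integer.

4

High-fitness (own payoff 74.5 − 2.7×9.4 = 49.12): to d=0 gives 11.4 → no gain ✓; to d=5.3 gives 37.3 − 2.7×5.3 = 22.99 → no gain ✓.
Low-fitness (own payoff 11.4): to d=5.3 gives 37.3 − 7.7×5.3 = -3.51 → no gain ✓; to d=9.4 gives 74.5 − 7.7×9.4 = 2.12 → no gain ✓.
Mid-fitness (own payoff 37.3 − 6.0×5.3 = 5.5): to d=0 gives 11.4 → profitable ✗; to d=9.4 gives 74.5 − 6.0×9.4 = 18.1 → profitable ✗.
4 of the 6 constraints hold; not an equilibrium.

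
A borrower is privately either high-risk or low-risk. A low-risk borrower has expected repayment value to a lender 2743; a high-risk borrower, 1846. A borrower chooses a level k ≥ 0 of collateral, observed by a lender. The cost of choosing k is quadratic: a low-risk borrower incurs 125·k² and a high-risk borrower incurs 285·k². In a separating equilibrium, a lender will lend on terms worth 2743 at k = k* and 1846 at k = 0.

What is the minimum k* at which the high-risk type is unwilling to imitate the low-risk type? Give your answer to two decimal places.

The high-risk type at k = 0 receives 1846; imitating at k* yields 2743 − 285·k*².
Indifference: 1846 = 2743 − 285·k*², so k*² = (2743 − 1846) / 285 ≈ 3.1474.
k* = √3.1474 ≈ 1.77.

1.77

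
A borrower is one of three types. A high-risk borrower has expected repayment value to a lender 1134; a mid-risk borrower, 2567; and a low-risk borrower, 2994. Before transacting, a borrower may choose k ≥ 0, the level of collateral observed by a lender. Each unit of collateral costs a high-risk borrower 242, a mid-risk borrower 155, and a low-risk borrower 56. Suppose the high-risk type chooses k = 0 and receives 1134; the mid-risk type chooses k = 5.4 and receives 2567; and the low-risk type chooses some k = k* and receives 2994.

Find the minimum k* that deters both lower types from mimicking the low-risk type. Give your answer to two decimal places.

High-risk type (on-path payoff 1134) won't mimic when 1134 ≥ 2994 − 242·k*, i.e. k* ≥ 7.69.
Mid-risk type (on-path payoff 2567 − 155×5.4 = 1730) won't mimic when 1730 ≥ 2994 − 155·k*, i.e. k* ≥ 8.15.
Both must hold, so k* = max(7.69, 8.15) = 8.15. The mid-risk type's constraint binds.

8.15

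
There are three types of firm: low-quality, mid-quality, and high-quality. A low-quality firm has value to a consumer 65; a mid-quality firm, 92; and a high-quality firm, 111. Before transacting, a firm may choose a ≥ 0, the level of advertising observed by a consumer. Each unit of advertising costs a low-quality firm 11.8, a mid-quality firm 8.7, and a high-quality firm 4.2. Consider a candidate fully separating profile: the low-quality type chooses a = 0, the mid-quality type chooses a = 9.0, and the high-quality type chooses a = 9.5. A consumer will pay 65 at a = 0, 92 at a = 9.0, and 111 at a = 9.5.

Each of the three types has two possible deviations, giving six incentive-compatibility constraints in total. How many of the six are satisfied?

Mid-quality (own payoff 92 − 8.7×9.0 = 13.7): to a=0 gives 65 → profitable ✗; to a=9.5 gives 111 − 8.7×9.5 = 28.35 → profitable ✗.
High-quality (own payoff 111 − 4.2×9.5 = 71.1): to a=0 gives 65 → no gain ✓; to a=9.0 gives 92 − 4.2×9.0 = 54.2 → no gain ✓.
Low-quality (own payoff 65): to a=9.0 gives 92 − 11.8×9.0 = -14.2 → no gain ✓; to a=9.5 gives 111 − 11.8×9.5 = -1.1 → no gain ✓.
4 of the 6 constraints hold; not an equilibrium.

4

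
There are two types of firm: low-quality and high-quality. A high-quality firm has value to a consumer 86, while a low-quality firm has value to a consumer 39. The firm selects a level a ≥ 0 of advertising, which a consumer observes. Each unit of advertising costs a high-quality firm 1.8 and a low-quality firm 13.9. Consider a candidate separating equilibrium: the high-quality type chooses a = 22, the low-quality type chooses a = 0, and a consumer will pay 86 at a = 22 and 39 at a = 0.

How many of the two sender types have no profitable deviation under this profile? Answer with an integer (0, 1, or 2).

2

Low-quality type: stay at 0 → 39; mimic → 86 − 13.9 × 22 = -219.8. IC holds (39 ≥ -219.8).
High-quality type: signal → 86 − 1.8 × 22 = 46.4; deviate to 0 → 39. IC holds (46.4 ≥ 39).
2 of 2 constraints hold, so this is a separating equilibrium.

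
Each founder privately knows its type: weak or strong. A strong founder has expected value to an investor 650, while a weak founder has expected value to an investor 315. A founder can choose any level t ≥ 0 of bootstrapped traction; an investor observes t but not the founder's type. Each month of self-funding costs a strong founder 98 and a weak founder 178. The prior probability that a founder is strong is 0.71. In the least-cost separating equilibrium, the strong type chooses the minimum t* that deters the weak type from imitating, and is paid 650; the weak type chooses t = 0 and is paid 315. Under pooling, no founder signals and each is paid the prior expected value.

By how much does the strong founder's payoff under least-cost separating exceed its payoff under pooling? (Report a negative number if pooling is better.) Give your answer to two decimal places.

-87.29

Least-cost separating signal: t* solves 315 = 650 − 178·t*, so t* = (650 − 315)/178 ≈ 1.8820.
Strong type's separating payoff: 650 − 98 × t* = 650 − 98 × (650 − 315)/178 = 650 − 32830/178 ≈ 465.5618.
Pooling payoff: 0.71 × 650 + 0.29 × 315 = 552.85.
Difference: 465.5618 − 552.85 = -87.2882, i.e. -87.29 to two decimal places.
The strong type would prefer the pooling outcome.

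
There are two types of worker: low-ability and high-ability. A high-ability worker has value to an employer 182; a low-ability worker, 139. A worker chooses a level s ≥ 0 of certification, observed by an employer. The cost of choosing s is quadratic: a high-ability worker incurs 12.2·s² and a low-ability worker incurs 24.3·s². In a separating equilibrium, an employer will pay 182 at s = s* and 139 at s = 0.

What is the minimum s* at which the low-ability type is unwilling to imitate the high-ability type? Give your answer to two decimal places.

The low-ability type at s = 0 receives 139; imitating at s* yields 182 − 24.3·s*².
Indifference: 139 = 182 − 24.3·s*², so s*² = (182 − 139) / 24.3 ≈ 1.7695.
s* = √1.7695 ≈ 1.33.

1.33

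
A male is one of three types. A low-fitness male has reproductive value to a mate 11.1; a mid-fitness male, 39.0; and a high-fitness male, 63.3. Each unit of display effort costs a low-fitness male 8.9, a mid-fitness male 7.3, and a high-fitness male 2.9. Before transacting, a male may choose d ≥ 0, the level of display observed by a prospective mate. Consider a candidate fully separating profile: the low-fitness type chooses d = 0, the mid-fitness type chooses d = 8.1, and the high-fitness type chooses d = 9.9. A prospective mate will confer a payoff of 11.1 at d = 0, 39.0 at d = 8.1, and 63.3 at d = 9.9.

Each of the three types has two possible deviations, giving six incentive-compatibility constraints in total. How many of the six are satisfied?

High-fitness (own payoff 63.3 − 2.9×9.9 = 34.59): to d=0 gives 11.1 → no gain ✓; to d=8.1 gives 39.0 − 2.9×8.1 = 15.51 → no gain ✓.
Mid-fitness (own payoff 39.0 − 7.3×8.1 = -20.13): to d=0 gives 11.1 → profitable ✗; to d=9.9 gives 63.3 − 7.3×9.9 = -8.97 → profitable ✗.
Low-fitness (own payoff 11.1): to d=8.1 gives 39.0 − 8.9×8.1 = -33.09 → no gain ✓; to d=9.9 gives 63.3 − 8.9×9.9 = -24.81 → no gain ✓.
4 of the 6 constraints hold; not an equilibrium.

4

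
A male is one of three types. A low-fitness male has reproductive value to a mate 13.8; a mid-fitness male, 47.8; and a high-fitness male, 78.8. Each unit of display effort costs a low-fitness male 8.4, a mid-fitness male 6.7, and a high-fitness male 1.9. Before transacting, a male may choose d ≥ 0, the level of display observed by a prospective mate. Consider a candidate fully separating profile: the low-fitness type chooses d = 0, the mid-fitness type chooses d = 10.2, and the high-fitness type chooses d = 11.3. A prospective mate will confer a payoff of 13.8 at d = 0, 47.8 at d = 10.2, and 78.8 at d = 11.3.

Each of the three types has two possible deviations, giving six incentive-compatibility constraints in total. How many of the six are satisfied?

Low-fitness (own payoff 13.8): to d=10.2 gives 47.8 − 8.4×10.2 = -37.88 → no gain ✓; to d=11.3 gives 78.8 − 8.4×11.3 = -16.12 → no gain ✓.
High-fitness (own payoff 78.8 − 1.9×11.3 = 57.33): to d=0 gives 13.8 → no gain ✓; to d=10.2 gives 47.8 − 1.9×10.2 = 28.42 → no gain ✓.
Mid-fitness (own payoff 47.8 − 6.7×10.2 = -20.54): to d=0 gives 13.8 → profitable ✗; to d=11.3 gives 78.8 − 6.7×11.3 = 3.09 → profitable ✗.
4 of the 6 constraints hold; not an equilibrium.

4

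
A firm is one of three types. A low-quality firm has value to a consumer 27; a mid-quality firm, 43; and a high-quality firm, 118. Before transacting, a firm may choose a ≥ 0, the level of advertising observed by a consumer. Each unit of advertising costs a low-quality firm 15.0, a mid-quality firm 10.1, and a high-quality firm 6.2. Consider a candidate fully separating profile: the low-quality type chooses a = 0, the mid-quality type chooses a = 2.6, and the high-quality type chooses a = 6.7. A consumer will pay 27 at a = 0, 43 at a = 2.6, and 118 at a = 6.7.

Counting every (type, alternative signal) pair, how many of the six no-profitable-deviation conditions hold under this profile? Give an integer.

Mid-quality (own payoff 43 − 10.1×2.6 = 16.74): to a=0 gives 27 → profitable ✗; to a=6.7 gives 118 − 10.1×6.7 = 50.33 → profitable ✗.
Low-quality (own payoff 27): to a=2.6 gives 43 − 15.0×2.6 = 4 → no gain ✓; to a=6.7 gives 118 − 15.0×6.7 = 17.5 → no gain ✓.
High-quality (own payoff 118 − 6.2×6.7 = 76.46): to a=0 gives 27 → no gain ✓; to a=2.6 gives 43 − 6.2×2.6 = 26.88 → no gain ✓.
4 of the 6 constraints hold; not an equilibrium.

4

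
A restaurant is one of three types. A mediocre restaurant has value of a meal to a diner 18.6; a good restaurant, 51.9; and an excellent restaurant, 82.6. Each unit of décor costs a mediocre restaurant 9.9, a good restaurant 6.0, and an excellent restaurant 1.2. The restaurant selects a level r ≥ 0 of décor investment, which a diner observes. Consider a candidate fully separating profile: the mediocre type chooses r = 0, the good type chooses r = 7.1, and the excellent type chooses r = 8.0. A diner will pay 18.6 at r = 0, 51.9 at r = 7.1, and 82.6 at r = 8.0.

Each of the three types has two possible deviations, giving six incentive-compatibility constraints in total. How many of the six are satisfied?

Good (own payoff 51.9 − 6.0×7.1 = 9.3): to r=0 gives 18.6 → profitable ✗; to r=8.0 gives 82.6 − 6.0×8.0 = 34.6 → profitable ✗.
Mediocre (own payoff 18.6): to r=7.1 gives 51.9 − 9.9×7.1 = -18.39 → no gain ✓; to r=8.0 gives 82.6 − 9.9×8.0 = 3.4 → no gain ✓.
Excellent (own payoff 82.6 − 1.2×8.0 = 73): to r=0 gives 18.6 → no gain ✓; to r=7.1 gives 51.9 − 1.2×7.1 = 43.38 → no gain ✓.
4 of the 6 constraints hold; not an equilibrium.

4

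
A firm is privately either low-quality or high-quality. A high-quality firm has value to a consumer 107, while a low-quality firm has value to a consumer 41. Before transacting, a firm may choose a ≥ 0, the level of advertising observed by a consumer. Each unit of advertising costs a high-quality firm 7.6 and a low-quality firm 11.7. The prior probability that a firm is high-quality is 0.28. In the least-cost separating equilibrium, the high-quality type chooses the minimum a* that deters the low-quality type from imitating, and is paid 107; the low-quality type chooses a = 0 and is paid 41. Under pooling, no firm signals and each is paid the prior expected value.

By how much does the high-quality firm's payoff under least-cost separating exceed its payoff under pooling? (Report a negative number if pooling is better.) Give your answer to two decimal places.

4.65

Least-cost separating signal: a* solves 41 = 107 − 11.7·a*, so a* = (107 − 41)/11.7 ≈ 5.6410.
High-quality type's separating payoff: 107 − 7.6 × a* = 107 − 7.6 × (107 − 41)/11.7 = 107 − 501.6/11.7 ≈ 64.1282.
Pooling payoff: 0.28 × 107 + 0.72 × 41 = 59.48.
Difference: 64.1282 − 59.48 = 4.6482, i.e. 4.65 to two decimal places.
The high-quality type prefers to separate.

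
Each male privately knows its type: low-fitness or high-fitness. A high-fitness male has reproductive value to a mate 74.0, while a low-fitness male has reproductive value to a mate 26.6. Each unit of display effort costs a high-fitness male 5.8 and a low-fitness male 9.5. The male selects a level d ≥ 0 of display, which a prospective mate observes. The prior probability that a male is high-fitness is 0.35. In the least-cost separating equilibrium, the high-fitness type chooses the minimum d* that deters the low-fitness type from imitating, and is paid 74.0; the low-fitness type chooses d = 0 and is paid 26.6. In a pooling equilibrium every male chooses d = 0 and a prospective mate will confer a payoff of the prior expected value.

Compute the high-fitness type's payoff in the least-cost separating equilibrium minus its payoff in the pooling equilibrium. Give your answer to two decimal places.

1.87

Least-cost separating signal: d* solves 26.6 = 74.0 − 9.5·d*, so d* = (74.0 − 26.6)/9.5 ≈ 4.9895.
High-fitness type's separating payoff: 74.0 − 5.8 × d* = 74.0 − 5.8 × (74.0 − 26.6)/9.5 = 74.0 − 274.92/9.5 ≈ 45.0611.
Pooling payoff: 0.35 × 74.0 + 0.65 × 26.6 = 43.19.
Difference: 45.0611 − 43.19 = 1.8711, i.e. 1.87 to two decimal places.
The high-fitness type prefers to separate.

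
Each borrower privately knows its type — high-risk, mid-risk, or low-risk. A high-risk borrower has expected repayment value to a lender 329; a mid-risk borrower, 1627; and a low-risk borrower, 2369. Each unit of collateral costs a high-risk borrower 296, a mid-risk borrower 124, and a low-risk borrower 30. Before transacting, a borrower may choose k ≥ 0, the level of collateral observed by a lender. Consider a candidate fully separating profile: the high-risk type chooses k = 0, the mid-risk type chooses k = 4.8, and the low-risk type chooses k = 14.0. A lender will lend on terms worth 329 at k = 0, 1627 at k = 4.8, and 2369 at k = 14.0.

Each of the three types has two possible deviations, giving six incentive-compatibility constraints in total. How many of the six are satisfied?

High-risk (own payoff 329): to k=4.8 gives 1627 − 296×4.8 = 206.2 → no gain ✓; to k=14.0 gives 2369 − 296×14.0 = -1775 → no gain ✓.
Low-risk (own payoff 2369 − 30×14.0 = 1949): to k=0 gives 329 → no gain ✓; to k=4.8 gives 1627 − 30×4.8 = 1483 → no gain ✓.
Mid-risk (own payoff 1627 − 124×4.8 = 1031.8): to k=0 gives 329 → no gain ✓; to k=14.0 gives 2369 − 124×14.0 = 633 → no gain ✓.
6 of the 6 constraints hold; this profile is a separating equilibrium.

6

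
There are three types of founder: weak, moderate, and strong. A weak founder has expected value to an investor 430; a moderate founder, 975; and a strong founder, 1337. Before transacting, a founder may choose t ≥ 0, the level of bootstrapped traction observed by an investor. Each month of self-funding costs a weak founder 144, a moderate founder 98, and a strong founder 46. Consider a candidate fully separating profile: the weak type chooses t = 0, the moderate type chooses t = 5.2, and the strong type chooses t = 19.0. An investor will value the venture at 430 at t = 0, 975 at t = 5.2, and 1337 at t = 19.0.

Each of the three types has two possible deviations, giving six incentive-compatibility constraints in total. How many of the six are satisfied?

Strong (own payoff 1337 − 46×19.0 = 463): to t=0 gives 430 → no gain ✓; to t=5.2 gives 975 − 46×5.2 = 735.8 → profitable ✗.
Weak (own payoff 430): to t=5.2 gives 975 − 144×5.2 = 226.2 → no gain ✓; to t=19.0 gives 1337 − 144×19.0 = -1399 → no gain ✓.
Moderate (own payoff 975 − 98×5.2 = 465.4): to t=0 gives 430 → no gain ✓; to t=19.0 gives 1337 − 98×19.0 = -525 → no gain ✓.
5 of the 6 constraints hold; not an equilibrium.

5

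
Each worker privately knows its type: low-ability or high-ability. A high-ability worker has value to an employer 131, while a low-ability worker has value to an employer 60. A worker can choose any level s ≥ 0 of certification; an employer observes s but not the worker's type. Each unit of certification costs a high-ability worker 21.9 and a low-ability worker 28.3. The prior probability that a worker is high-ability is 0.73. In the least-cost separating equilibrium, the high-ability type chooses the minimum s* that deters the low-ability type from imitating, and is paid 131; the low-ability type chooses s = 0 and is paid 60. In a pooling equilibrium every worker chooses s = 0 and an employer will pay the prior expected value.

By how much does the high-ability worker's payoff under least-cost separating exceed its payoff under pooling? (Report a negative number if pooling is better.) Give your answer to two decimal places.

Least-cost separating signal: s* solves 60 = 131 − 28.3·s*, so s* = (131 − 60)/28.3 ≈ 2.5088.
High-ability type's separating payoff: 131 − 21.9 × s* = 131 − 21.9 × (131 − 60)/28.3 = 131 − 1554.9/28.3 ≈ 76.0565.
Pooling payoff: 0.73 × 131 + 0.27 × 60 = 111.83.
Difference: 76.0565 − 111.83 = -35.7735, i.e. -35.77 to two decimal places.
The high-ability type would prefer the pooling outcome.

-35.77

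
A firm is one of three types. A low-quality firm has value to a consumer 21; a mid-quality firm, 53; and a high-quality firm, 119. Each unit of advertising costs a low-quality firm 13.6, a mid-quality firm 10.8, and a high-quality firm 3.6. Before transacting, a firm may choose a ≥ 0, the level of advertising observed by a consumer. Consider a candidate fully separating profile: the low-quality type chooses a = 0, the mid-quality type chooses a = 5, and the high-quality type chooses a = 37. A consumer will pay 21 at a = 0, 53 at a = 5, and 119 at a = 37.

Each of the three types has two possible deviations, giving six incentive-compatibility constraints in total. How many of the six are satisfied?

3

Mid-quality (own payoff 53 − 10.8×5 = -1): to a=0 gives 21 → profitable ✗; to a=37 gives 119 − 10.8×37 = -280.6 → no gain ✓.
Low-quality (own payoff 21): to a=5 gives 53 − 13.6×5 = -15 → no gain ✓; to a=37 gives 119 − 13.6×37 = -384.2 → no gain ✓.
High-quality (own payoff 119 − 3.6×37 = -14.2): to a=0 gives 21 → profitable ✗; to a=5 gives 53 − 3.6×5 = 35 → profitable ✗.
3 of the 6 constraints hold; not an equilibrium.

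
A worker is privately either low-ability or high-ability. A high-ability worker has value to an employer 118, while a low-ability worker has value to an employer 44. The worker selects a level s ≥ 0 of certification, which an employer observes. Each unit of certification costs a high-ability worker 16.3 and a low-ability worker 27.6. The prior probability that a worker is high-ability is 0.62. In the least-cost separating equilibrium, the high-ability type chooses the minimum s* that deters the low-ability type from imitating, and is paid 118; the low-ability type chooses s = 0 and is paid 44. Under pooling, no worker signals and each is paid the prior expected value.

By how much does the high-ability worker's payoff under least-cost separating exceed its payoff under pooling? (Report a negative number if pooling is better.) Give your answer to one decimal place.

-15.6

Least-cost separating signal: s* solves 44 = 118 − 27.6·s*, so s* = (118 − 44)/27.6 ≈ 2.6812.
High-ability type's separating payoff: 118 − 16.3 × s* = 118 − 16.3 × (118 − 44)/27.6 = 118 − 1206.2/27.6 ≈ 74.297.
Pooling payoff: 0.62 × 118 + 0.38 × 44 = 89.88.
Difference: 74.297 − 89.88 = -15.583, i.e. -15.6 to one decimal place.
The high-ability type would prefer the pooling outcome.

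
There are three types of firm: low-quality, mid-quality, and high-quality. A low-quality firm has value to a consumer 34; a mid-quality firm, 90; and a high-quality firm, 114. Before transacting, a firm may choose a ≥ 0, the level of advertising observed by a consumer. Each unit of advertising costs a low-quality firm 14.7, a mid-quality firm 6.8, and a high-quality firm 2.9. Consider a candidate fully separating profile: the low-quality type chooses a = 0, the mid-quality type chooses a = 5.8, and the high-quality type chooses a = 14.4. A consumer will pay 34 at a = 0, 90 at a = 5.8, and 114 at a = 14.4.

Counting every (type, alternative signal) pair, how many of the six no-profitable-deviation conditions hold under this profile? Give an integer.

5

Mid-quality (own payoff 90 − 6.8×5.8 = 50.56): to a=0 gives 34 → no gain ✓; to a=14.4 gives 114 − 6.8×14.4 = 16.08 → no gain ✓.
High-quality (own payoff 114 − 2.9×14.4 = 72.24): to a=0 gives 34 → no gain ✓; to a=5.8 gives 90 − 2.9×5.8 = 73.18 → profitable ✗.
Low-quality (own payoff 34): to a=5.8 gives 90 − 14.7×5.8 = 4.74 → no gain ✓; to a=14.4 gives 114 − 14.7×14.4 = -97.68 → no gain ✓.
5 of the 6 constraints hold; not an equilibrium.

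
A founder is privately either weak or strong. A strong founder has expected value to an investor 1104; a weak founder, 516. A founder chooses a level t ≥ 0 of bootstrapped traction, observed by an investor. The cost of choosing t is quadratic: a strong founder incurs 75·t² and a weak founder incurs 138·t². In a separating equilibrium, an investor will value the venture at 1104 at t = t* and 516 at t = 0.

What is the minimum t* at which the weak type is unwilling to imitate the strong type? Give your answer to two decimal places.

The weak type at t = 0 receives 516; imitating at t* yields 1104 − 138·t*².
Indifference: 516 = 1104 − 138·t*², so t*² = (1104 − 516) / 138 ≈ 4.2609.
t* = √4.2609 ≈ 2.06.

2.06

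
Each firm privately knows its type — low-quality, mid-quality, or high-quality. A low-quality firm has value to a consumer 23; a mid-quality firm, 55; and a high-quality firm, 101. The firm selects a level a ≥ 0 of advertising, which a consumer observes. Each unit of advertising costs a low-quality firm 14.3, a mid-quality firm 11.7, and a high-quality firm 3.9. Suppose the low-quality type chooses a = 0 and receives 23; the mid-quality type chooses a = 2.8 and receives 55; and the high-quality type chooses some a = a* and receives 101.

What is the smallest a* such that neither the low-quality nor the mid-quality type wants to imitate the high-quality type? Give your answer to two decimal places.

Low-quality type (on-path payoff 23) won't mimic when 23 ≥ 101 − 14.3·a*, i.e. a* ≥ 5.45.
Mid-quality type (on-path payoff 55 − 11.7×2.8 = 22.24) won't mimic when 22.24 ≥ 101 − 11.7·a*, i.e. a* ≥ 6.73.
Both must hold, so a* = max(5.45, 6.73) = 6.73. The mid-quality type's constraint binds.

6.73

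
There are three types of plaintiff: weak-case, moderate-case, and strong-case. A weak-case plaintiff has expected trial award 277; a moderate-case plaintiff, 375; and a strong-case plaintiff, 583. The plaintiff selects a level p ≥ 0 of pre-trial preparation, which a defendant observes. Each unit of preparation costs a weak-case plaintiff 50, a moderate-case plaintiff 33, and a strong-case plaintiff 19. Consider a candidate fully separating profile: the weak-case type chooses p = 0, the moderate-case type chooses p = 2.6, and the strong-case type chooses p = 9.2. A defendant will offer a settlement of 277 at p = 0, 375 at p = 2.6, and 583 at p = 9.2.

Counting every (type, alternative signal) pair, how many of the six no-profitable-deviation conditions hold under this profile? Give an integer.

6

Weak-case (own payoff 277): to p=2.6 gives 375 − 50×2.6 = 245 → no gain ✓; to p=9.2 gives 583 − 50×9.2 = 123 → no gain ✓.
Moderate-case (own payoff 375 − 33×2.6 = 289.2): to p=0 gives 277 → no gain ✓; to p=9.2 gives 583 − 33×9.2 = 279.4 → no gain ✓.
Strong-case (own payoff 583 − 19×9.2 = 408.2): to p=0 gives 277 → no gain ✓; to p=2.6 gives 375 − 19×2.6 = 325.6 → no gain ✓.
6 of the 6 constraints hold; this profile is a separating equilibrium.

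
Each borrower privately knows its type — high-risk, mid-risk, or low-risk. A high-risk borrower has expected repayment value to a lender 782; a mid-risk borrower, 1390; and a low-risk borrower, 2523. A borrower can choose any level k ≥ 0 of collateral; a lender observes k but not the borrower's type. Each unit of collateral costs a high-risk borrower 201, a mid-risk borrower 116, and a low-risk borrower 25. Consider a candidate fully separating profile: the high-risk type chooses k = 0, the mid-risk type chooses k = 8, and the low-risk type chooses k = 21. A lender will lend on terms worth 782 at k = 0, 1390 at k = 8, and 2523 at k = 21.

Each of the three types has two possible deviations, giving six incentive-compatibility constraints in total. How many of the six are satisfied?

5

Mid-risk (own payoff 1390 − 116×8 = 462): to k=0 gives 782 → profitable ✗; to k=21 gives 2523 − 116×21 = 87 → no gain ✓.
Low-risk (own payoff 2523 − 25×21 = 1998): to k=0 gives 782 → no gain ✓; to k=8 gives 1390 − 25×8 = 1190 → no gain ✓.
High-risk (own payoff 782): to k=8 gives 1390 − 201×8 = -218 → no gain ✓; to k=21 gives 2523 − 201×21 = -1698 → no gain ✓.
5 of the 6 constraints hold; not an equilibrium.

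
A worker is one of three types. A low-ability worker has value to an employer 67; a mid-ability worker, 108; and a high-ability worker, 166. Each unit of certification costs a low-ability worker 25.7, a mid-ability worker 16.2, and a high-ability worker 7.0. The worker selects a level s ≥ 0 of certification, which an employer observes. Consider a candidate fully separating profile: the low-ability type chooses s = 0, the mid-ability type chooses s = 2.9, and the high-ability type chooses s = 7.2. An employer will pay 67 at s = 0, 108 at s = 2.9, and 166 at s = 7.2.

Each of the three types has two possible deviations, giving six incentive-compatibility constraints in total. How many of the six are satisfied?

5

Low-ability (own payoff 67): to s=2.9 gives 108 − 25.7×2.9 = 33.47 → no gain ✓; to s=7.2 gives 166 − 25.7×7.2 = -19.04 → no gain ✓.
High-ability (own payoff 166 − 7.0×7.2 = 115.6): to s=0 gives 67 → no gain ✓; to s=2.9 gives 108 − 7.0×2.9 = 87.7 → no gain ✓.
Mid-ability (own payoff 108 − 16.2×2.9 = 61.02): to s=0 gives 67 → profitable ✗; to s=7.2 gives 166 − 16.2×7.2 = 49.36 → no gain ✓.
5 of the 6 constraints hold; not an equilibrium.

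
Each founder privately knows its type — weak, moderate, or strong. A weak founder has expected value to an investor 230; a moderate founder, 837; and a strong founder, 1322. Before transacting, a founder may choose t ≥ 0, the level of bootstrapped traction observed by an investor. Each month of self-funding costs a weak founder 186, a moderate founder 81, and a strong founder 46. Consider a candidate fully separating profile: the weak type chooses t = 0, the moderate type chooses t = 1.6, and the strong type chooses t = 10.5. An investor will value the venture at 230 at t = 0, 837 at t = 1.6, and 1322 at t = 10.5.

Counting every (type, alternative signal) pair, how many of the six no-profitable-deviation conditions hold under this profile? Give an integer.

5

Weak (own payoff 230): to t=1.6 gives 837 − 186×1.6 = 539.4 → profitable ✗; to t=10.5 gives 1322 − 186×10.5 = -631 → no gain ✓.
Strong (own payoff 1322 − 46×10.5 = 839): to t=0 gives 230 → no gain ✓; to t=1.6 gives 837 − 46×1.6 = 763.4 → no gain ✓.
Moderate (own payoff 837 − 81×1.6 = 707.4): to t=0 gives 230 → no gain ✓; to t=10.5 gives 1322 − 81×10.5 = 471.5 → no gain ✓.
5 of the 6 constraints hold; not an equilibrium.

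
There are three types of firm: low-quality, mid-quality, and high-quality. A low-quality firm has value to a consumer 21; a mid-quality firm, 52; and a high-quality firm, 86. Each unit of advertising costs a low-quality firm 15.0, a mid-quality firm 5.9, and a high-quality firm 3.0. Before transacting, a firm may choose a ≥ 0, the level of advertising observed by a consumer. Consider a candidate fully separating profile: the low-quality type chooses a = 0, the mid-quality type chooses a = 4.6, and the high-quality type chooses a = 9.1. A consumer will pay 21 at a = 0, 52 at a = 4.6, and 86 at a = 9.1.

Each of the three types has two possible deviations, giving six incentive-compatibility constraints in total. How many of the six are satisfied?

Mid-quality (own payoff 52 − 5.9×4.6 = 24.86): to a=0 gives 21 → no gain ✓; to a=9.1 gives 86 − 5.9×9.1 = 32.31 → profitable ✗.
High-quality (own payoff 86 − 3.0×9.1 = 58.7): to a=0 gives 21 → no gain ✓; to a=4.6 gives 52 − 3.0×4.6 = 38.2 → no gain ✓.
Low-quality (own payoff 21): to a=4.6 gives 52 − 15.0×4.6 = -17 → no gain ✓; to a=9.1 gives 86 − 15.0×9.1 = -50.5 → no gain ✓.
5 of the 6 constraints hold; not an equilibrium.

5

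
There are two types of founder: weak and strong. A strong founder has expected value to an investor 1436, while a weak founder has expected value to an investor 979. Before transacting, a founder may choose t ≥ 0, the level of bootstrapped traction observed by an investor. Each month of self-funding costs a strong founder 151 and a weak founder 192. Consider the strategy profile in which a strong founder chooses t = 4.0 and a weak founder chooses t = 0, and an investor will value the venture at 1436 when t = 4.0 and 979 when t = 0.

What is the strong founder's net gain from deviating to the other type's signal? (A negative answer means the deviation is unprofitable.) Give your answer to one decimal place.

Playing t = 4.0 the strong founder receives 1436 − 151 × 4.0 = 832.
Deviating to t = 0 yields 979 instead.
Gain from deviating: 979 − 832 = 147.0.
The gain is positive, so the strong type's incentive-compatibility constraint is violated — this profile is not a separating equilibrium.

147.0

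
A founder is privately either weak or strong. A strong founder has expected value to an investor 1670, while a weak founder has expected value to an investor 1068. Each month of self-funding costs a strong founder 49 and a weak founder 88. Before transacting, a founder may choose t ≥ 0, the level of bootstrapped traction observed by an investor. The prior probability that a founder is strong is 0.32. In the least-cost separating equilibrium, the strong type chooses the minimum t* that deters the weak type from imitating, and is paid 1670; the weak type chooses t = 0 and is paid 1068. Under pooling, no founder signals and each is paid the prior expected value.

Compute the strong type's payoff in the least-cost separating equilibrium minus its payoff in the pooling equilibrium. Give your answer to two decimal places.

74.16

Least-cost separating signal: t* solves 1068 = 1670 − 88·t*, so t* = (1670 − 1068)/88 ≈ 6.8409.
Strong type's separating payoff: 1670 − 49 × t* = 1670 − 49 × (1670 − 1068)/88 = 1670 − 29498/88 ≈ 1334.7955.
Pooling payoff: 0.32 × 1670 + 0.68 × 1068 = 1260.64.
Difference: 1334.7955 − 1260.64 = 74.1555, i.e. 74.16 to two decimal places.
The strong type prefers to separate.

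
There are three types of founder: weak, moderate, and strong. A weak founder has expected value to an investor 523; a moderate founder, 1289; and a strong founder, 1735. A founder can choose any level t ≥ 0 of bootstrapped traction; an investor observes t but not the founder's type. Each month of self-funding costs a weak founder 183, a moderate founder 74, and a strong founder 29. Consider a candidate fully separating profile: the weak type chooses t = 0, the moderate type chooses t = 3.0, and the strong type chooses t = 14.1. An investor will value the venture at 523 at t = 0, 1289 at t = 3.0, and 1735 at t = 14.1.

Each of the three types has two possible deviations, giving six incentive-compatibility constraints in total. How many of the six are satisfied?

Moderate (own payoff 1289 − 74×3.0 = 1067): to t=0 gives 523 → no gain ✓; to t=14.1 gives 1735 − 74×14.1 = 691.6 → no gain ✓.
Weak (own payoff 523): to t=3.0 gives 1289 − 183×3.0 = 740 → profitable ✗; to t=14.1 gives 1735 − 183×14.1 = -845.3 → no gain ✓.
Strong (own payoff 1735 − 29×14.1 = 1326.1): to t=0 gives 523 → no gain ✓; to t=3.0 gives 1289 − 29×3.0 = 1202 → no gain ✓.
5 of the 6 constraints hold; not an equilibrium.

5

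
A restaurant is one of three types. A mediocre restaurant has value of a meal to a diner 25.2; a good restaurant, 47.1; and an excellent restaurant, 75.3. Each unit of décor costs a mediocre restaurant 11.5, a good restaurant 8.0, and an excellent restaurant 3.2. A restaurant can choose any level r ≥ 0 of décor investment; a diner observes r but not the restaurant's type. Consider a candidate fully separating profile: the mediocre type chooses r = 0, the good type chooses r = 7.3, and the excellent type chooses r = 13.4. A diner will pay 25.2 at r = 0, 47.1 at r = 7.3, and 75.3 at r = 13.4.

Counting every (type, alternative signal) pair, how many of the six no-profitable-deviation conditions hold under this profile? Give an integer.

Mediocre (own payoff 25.2): to r=7.3 gives 47.1 − 11.5×7.3 = -36.85 → no gain ✓; to r=13.4 gives 75.3 − 11.5×13.4 = -78.8 → no gain ✓.
Good (own payoff 47.1 − 8.0×7.3 = -11.3): to r=0 gives 25.2 → profitable ✗; to r=13.4 gives 75.3 − 8.0×13.4 = -31.9 → no gain ✓.
Excellent (own payoff 75.3 − 3.2×13.4 = 32.42): to r=0 gives 25.2 → no gain ✓; to r=7.3 gives 47.1 − 3.2×7.3 = 23.74 → no gain ✓.
5 of the 6 constraints hold; not an equilibrium.

5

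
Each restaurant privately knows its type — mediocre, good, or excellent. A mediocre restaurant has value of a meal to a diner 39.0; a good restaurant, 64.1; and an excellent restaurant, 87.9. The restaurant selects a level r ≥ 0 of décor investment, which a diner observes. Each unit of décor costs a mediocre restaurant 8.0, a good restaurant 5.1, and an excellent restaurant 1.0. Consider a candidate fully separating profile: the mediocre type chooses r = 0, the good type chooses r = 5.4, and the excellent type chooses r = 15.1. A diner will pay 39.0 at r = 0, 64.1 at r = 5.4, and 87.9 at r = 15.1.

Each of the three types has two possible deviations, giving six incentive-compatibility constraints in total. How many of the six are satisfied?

5

Good (own payoff 64.1 − 5.1×5.4 = 36.56): to r=0 gives 39.0 → profitable ✗; to r=15.1 gives 87.9 − 5.1×15.1 = 10.89 → no gain ✓.
Excellent (own payoff 87.9 − 1.0×15.1 = 72.8): to r=0 gives 39.0 → no gain ✓; to r=5.4 gives 64.1 − 1.0×5.4 = 58.7 → no gain ✓.
Mediocre (own payoff 39.0): to r=5.4 gives 64.1 − 8.0×5.4 = 20.9 → no gain ✓; to r=15.1 gives 87.9 − 8.0×15.1 = -32.9 → no gain ✓.
5 of the 6 constraints hold; not an equilibrium.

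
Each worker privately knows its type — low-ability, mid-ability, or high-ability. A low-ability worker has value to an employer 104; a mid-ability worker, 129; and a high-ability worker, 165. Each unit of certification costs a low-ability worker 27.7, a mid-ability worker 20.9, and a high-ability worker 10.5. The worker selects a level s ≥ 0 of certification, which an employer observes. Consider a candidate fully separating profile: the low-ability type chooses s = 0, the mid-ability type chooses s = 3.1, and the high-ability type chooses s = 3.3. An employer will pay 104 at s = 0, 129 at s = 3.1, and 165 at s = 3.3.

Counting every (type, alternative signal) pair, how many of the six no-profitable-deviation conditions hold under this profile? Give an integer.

4

High-ability (own payoff 165 − 10.5×3.3 = 130.35): to s=0 gives 104 → no gain ✓; to s=3.1 gives 129 − 10.5×3.1 = 96.45 → no gain ✓.
Low-ability (own payoff 104): to s=3.1 gives 129 − 27.7×3.1 = 43.13 → no gain ✓; to s=3.3 gives 165 − 27.7×3.3 = 73.59 → no gain ✓.
Mid-ability (own payoff 129 − 20.9×3.1 = 64.21): to s=0 gives 104 → profitable ✗; to s=3.3 gives 165 − 20.9×3.3 = 96.03 → profitable ✗.
4 of the 6 constraints hold; not an equilibrium.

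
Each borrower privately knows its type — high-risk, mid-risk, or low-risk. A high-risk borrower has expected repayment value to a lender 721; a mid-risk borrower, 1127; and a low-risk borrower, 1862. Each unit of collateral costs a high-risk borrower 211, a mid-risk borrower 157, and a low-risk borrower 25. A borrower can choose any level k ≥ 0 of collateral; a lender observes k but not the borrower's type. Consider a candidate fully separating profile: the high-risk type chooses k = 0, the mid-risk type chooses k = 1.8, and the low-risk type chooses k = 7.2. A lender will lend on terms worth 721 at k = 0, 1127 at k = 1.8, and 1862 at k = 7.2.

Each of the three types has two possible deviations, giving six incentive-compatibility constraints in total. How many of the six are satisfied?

5

High-risk (own payoff 721): to k=1.8 gives 1127 − 211×1.8 = 747.2 → profitable ✗; to k=7.2 gives 1862 − 211×7.2 = 342.8 → no gain ✓.
Mid-risk (own payoff 1127 − 157×1.8 = 844.4): to k=0 gives 721 → no gain ✓; to k=7.2 gives 1862 − 157×7.2 = 731.6 → no gain ✓.
Low-risk (own payoff 1862 − 25×7.2 = 1682): to k=0 gives 721 → no gain ✓; to k=1.8 gives 1127 − 25×1.8 = 1082 → no gain ✓.
5 of the 6 constraints hold; not an equilibrium.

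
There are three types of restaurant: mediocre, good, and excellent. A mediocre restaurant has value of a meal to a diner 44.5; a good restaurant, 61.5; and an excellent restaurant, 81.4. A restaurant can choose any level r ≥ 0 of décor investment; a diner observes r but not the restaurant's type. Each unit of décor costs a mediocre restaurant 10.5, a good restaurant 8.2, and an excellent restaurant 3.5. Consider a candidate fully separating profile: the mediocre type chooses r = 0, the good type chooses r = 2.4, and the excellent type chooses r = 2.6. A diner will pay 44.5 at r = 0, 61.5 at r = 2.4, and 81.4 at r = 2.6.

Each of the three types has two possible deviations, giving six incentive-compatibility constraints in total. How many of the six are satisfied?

3

Excellent (own payoff 81.4 − 3.5×2.6 = 72.3): to r=0 gives 44.5 → no gain ✓; to r=2.4 gives 61.5 − 3.5×2.4 = 53.1 → no gain ✓.
Mediocre (own payoff 44.5): to r=2.4 gives 61.5 − 10.5×2.4 = 36.3 → no gain ✓; to r=2.6 gives 81.4 − 10.5×2.6 = 54.1 → profitable ✗.
Good (own payoff 61.5 − 8.2×2.4 = 41.82): to r=0 gives 44.5 → profitable ✗; to r=2.6 gives 81.4 − 8.2×2.6 = 60.08 → profitable ✗.
3 of the 6 constraints hold; not an equilibrium.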